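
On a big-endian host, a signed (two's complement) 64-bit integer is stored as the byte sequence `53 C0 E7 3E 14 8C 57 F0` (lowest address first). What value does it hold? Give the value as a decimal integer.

Big-endian: lowest address holds the most-significant byte.
The bytes are already most-significant first: 0x53C0E73E148C57F0.
0x53C0E73E148C57F0 = 6035077754495195120.

6035077754495195120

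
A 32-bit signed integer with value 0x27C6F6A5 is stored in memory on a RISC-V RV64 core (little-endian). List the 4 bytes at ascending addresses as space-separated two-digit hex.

Split into bytes (most-significant first): 27 C6 F6 A5.
In little-endian order the low byte comes first in memory.
So at ascending addresses the bytes are A5 F6 C6 27.

A5 F6 C6 27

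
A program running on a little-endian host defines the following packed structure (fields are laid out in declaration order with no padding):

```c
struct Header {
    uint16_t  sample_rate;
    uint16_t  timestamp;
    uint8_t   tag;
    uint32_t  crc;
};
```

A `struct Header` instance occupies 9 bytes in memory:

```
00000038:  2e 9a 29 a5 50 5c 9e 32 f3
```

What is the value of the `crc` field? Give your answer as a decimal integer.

4080180828

`crc` follows `sample_rate` (2 B), `timestamp` (2 B), `tag` (1 B), so it starts at offset 2 + 2 + 1 = 5 and occupies 4 bytes.
Bytes at offsets 5..8: 5C 9E 32 F3.
In little-endian order the low byte comes first in memory.
Reassemble most-significant byte first: F3 32 9E 5C → 0xF3329E5C.
0xF3329E5C = 4080180828.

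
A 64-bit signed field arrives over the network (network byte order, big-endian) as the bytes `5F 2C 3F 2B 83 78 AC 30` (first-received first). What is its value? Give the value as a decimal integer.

In big-endian order the high byte comes first in memory.
The bytes are already most-significant first: 0x5F2C3F2B8378AC30.
0x5F2C3F2B8378AC30 = 6857925788700290096.

6857925788700290096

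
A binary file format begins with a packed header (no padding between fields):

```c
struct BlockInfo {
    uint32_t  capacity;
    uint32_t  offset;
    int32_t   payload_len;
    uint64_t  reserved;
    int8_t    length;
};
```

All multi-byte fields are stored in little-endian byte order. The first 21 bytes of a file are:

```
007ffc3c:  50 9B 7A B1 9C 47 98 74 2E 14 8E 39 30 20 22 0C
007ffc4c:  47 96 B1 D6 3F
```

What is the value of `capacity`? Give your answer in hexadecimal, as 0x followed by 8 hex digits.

0xB17A9B50

`capacity` is the first field, at byte offset 0, occupying 4 bytes.
Bytes at offsets 0..3: 50 9B 7A B1.
Little-endian: lowest address holds the least-significant byte.
Reassemble most-significant byte first: B1 7A 9B 50 → 0xB17A9B50.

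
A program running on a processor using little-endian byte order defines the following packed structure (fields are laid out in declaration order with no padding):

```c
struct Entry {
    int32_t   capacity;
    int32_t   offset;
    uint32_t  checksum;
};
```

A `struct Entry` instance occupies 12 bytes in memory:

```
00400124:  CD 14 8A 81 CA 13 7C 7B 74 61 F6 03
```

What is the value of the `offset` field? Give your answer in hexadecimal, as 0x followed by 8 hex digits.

`offset` follows `capacity` (4 bytes), so it starts at byte offset 4 and occupies 4 bytes.
Bytes at offsets 4..7: CA 13 7C 7B.
Little-endian: lowest address holds the least-significant byte.
Reassemble most-significant byte first: 7B 7C 13 CA → 0x7B7C13CA.

0x7B7C13CA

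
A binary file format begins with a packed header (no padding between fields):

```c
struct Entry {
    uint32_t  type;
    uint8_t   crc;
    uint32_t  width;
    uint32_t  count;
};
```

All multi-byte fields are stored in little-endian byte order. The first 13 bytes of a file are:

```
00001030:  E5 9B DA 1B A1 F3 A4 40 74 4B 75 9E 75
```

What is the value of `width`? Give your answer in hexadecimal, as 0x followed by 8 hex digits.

0x7440A4F3

`width` follows `type` (4 B), `crc` (1 B), so it starts at offset 4 + 1 = 5 and occupies 4 bytes.
Bytes at offsets 5..8: F3 A4 40 74.
Little-endian stores the least-significant byte at the lowest address.
Reassemble most-significant byte first: 74 40 A4 F3 → 0x7440A4F3.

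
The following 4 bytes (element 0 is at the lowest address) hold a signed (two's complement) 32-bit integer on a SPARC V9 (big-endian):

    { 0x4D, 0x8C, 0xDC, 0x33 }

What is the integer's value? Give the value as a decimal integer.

1301077043

In big-endian order the high byte comes first in memory.
The bytes are already most-significant first: 0x4D8CDC33.
0x4D8CDC33 = 1301077043.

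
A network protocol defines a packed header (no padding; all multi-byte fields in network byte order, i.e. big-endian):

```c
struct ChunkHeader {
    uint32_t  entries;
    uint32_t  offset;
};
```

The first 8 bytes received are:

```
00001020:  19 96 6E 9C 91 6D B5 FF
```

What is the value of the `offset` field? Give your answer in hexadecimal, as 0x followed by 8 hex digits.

0x916DB5FF

`offset` follows `entries` (4 bytes), so it starts at byte offset 4 and occupies 4 bytes.
Bytes at offsets 4..7: 91 6D B5 FF.
In big-endian order the high byte comes first in memory.
The bytes are already most-significant first: 0x916DB5FF.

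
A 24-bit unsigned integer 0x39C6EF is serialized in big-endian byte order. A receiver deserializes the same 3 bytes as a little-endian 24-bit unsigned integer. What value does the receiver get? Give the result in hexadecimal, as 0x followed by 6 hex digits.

Stored big-endian, the bytes at ascending addresses are 39 C6 EF.
Read back as little-endian, the first byte is least significant, giving 0xEFC639.

0xEFC639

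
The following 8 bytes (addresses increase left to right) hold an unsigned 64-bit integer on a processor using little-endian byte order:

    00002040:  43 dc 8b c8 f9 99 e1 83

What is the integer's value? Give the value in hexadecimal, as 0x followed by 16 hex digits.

Little-endian stores the least-significant byte at the lowest address.
Reassemble most-significant byte first: 83 E1 99 F9 C8 8B DC 43 → 0x83E199F9C88BDC43.

0x83E199F9C88BDC43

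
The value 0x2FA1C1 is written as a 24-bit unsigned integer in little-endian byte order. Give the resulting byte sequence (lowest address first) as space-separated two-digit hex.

C1 A1 2F

Split into bytes (most-significant first): 2F A1 C1.
Little-endian stores the least-significant byte at the lowest address.
So at ascending addresses the bytes are C1 A1 2F.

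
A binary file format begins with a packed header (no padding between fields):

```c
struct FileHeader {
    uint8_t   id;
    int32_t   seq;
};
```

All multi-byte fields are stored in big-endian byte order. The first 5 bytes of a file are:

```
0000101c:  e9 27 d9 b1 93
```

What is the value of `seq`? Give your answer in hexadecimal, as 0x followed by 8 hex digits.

0x27D9B193

`seq` follows `id` (1 byte), so it starts at byte offset 1 and occupies 4 bytes.
Bytes at offsets 1..4: 27 D9 B1 93.
Big-endian stores the most-significant byte at the lowest address.
The bytes are already most-significant first: 0x27D9B193.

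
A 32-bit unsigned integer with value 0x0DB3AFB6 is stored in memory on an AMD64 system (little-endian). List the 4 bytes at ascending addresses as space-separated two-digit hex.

Split into bytes (most-significant first): 0D B3 AF B6.
In little-endian order the low byte comes first in memory.
So at ascending addresses the bytes are B6 AF B3 0D.

B6 AF B3 0D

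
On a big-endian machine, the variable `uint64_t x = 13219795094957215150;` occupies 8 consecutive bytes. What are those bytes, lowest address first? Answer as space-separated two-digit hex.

13219795094957215150 in hexadecimal, padded to 64 bits, is 0xB7762598EE604DAE.
Split into bytes (most-significant first): B7 76 25 98 EE 60 4D AE.
Big-endian stores the most-significant byte at the lowest address.
So the memory order matches the most-significant-first order: B7 76 25 98 EE 60 4D AE.

B7 76 25 98 EE 60 4D AE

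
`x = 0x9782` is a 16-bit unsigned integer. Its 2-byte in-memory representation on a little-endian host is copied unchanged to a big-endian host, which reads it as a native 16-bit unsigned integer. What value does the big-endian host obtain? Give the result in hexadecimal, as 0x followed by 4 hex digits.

Stored little-endian, the bytes at ascending addresses are 82 97.
Read back as big-endian, the last byte is least significant, giving 0x8297.

0x8297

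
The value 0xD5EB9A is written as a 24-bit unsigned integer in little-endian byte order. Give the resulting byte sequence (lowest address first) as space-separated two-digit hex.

Split into bytes (most-significant first): D5 EB 9A.
In little-endian order the low byte comes first in memory.
So at ascending addresses the bytes are 9A EB D5.

9A EB D5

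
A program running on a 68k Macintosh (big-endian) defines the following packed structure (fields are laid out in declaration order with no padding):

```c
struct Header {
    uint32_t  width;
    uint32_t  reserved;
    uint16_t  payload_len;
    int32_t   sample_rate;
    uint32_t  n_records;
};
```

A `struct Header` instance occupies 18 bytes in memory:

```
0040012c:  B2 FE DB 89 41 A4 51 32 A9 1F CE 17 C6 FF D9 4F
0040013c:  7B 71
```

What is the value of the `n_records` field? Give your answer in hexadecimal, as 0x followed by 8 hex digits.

0xD94F7B71

`n_records` follows `width` (4 B), `reserved` (4 B), `payload_len` (2 B), `sample_rate` (4 B), so it starts at offset 4 + 4 + 2 + 4 = 14 and occupies 4 bytes.
Bytes at offsets 14..17: D9 4F 7B 71.
Big-endian stores the most-significant byte at the lowest address.
The bytes are already most-significant first: 0xD94F7B71.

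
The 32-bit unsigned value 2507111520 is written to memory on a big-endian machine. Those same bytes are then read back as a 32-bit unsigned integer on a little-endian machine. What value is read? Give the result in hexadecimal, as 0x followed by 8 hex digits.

0x607C6F95

2507111520 in 32-bit hexadecimal is 0x956F7C60.
Stored big-endian, the bytes at ascending addresses are 95 6F 7C 60.
Read back as little-endian, the first byte is least significant, giving 0x607C6F95.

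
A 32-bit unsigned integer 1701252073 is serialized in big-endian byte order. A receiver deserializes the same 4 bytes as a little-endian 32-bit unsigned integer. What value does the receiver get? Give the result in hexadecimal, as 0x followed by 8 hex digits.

0xE90B6765

1701252073 in 32-bit hexadecimal is 0x65670BE9.
Stored big-endian, the bytes at ascending addresses are 65 67 0B E9.
Read back as little-endian, the first byte is least significant, giving 0xE90B6765.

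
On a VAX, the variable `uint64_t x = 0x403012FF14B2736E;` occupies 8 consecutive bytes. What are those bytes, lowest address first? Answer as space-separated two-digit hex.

Split into bytes (most-significant first): 40 30 12 FF 14 B2 73 6E.
Little-endian: lowest address holds the least-significant byte.
So at ascending addresses the bytes are 6E 73 B2 14 FF 12 30 40.

6E 73 B2 14 FF 12 30 40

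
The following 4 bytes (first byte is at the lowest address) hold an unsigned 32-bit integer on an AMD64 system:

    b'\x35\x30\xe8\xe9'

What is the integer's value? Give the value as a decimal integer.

In little-endian order the low byte comes first in memory.
Reassemble most-significant byte first: E9 E8 30 35 → 0xE9E83035.
0xE9E83035 = 3924308021.

3924308021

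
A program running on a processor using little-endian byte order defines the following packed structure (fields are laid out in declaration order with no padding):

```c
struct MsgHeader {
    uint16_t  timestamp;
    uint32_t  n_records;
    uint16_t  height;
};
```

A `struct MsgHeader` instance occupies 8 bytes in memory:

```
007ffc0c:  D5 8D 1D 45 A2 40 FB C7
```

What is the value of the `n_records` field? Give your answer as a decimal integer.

1084376349

`n_records` follows `timestamp` (2 bytes), so it starts at byte offset 2 and occupies 4 bytes.
Bytes at offsets 2..5: 1D 45 A2 40.
Little-endian stores the least-significant byte at the lowest address.
Reassemble most-significant byte first: 40 A2 45 1D → 0x40A2451D.
0x40A2451D = 1084376349.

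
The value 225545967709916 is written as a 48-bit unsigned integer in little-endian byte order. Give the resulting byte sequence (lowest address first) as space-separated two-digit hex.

225545967709916 in hexadecimal, padded to 48 bits, is 0xCD2203492EDC.
Split into bytes (most-significant first): CD 22 03 49 2E DC.
In little-endian order the low byte comes first in memory.
So at ascending addresses the bytes are DC 2E 49 03 22 CD.

DC 2E 49 03 22 CD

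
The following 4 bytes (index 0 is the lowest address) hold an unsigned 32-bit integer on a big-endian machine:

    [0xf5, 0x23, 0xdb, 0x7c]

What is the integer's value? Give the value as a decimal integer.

Big-endian: lowest address holds the most-significant byte.
The bytes are already most-significant first: 0xF523DB7C.
0xF523DB7C = 4112767868.

4112767868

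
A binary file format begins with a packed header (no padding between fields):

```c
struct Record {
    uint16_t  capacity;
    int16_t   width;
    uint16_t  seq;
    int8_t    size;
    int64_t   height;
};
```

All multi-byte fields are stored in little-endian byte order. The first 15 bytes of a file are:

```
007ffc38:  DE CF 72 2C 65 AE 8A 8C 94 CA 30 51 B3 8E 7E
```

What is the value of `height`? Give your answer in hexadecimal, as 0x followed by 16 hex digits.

`height` follows `capacity` (2 B), `width` (2 B), `seq` (2 B), `size` (1 B), so it starts at offset 2 + 2 + 2 + 1 = 7 and occupies 8 bytes.
Bytes at offsets 7..14: 8C 94 CA 30 51 B3 8E 7E.
Little-endian: lowest address holds the least-significant byte.
Reassemble most-significant byte first: 7E 8E B3 51 30 CA 94 8C → 0x7E8EB35130CA948C.

0x7E8EB35130CA948C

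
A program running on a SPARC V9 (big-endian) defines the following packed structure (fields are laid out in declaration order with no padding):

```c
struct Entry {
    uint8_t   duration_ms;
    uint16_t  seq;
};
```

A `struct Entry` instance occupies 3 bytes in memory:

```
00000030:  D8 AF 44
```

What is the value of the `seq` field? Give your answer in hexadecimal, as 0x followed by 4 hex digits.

`seq` follows `duration_ms` (1 byte), so it starts at byte offset 1 and occupies 2 bytes.
Bytes at offsets 1..2: AF 44.
In big-endian order the high byte comes first in memory.
The bytes are already most-significant first: 0xAF44.

0xAF44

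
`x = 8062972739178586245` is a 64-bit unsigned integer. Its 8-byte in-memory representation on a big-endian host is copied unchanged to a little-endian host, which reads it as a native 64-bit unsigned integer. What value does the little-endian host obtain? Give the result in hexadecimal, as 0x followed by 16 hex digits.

0x85E065A0FC6EE56F

8062972739178586245 in 64-bit hexadecimal is 0x6FE56EFCA065E085.
Stored big-endian, the bytes at ascending addresses are 6F E5 6E FC A0 65 E0 85.
Read back as little-endian, the first byte is least significant, giving 0x85E065A0FC6EE56F.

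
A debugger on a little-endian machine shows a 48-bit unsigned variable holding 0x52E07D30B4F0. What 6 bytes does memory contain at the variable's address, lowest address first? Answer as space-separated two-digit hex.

F0 B4 30 7D E0 52

Split into bytes (most-significant first): 52 E0 7D 30 B4 F0.
In little-endian order the low byte comes first in memory.
So at ascending addresses the bytes are F0 B4 30 7D E0 52.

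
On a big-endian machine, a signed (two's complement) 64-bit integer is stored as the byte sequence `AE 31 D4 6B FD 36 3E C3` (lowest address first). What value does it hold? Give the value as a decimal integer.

-5894696876976488765

Big-endian: lowest address holds the most-significant byte.
The bytes are already most-significant first: 0xAE31D46BFD363EC3.
Top bit is set, so as a signed 64-bit value this is 0xAE31D46BFD363EC3 − 2^64 = -5894696876976488765.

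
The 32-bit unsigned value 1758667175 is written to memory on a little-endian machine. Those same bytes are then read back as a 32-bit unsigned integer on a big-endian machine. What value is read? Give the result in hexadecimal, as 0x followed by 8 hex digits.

0xA721D368

1758667175 in 32-bit hexadecimal is 0x68D321A7.
Stored little-endian, the bytes at ascending addresses are A7 21 D3 68.
Read back as big-endian, the last byte is least significant, giving 0xA721D368.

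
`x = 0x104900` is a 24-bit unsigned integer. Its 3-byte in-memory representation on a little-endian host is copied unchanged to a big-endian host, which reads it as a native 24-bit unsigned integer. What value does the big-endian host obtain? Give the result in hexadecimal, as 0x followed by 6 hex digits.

Stored little-endian, the bytes at ascending addresses are 00 49 10.
Read back as big-endian, the last byte is least significant, giving 0x004910.

0x004910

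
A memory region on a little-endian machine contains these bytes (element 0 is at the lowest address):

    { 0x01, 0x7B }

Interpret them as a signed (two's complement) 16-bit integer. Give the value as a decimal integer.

Little-endian: lowest address holds the least-significant byte.
Reassemble most-significant byte first: 7B 01 → 0x7B01.
0x7B01 = 31489.

31489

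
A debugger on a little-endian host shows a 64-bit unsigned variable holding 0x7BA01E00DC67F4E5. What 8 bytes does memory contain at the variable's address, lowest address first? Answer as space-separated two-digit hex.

Split into bytes (most-significant first): 7B A0 1E 00 DC 67 F4 E5.
In little-endian order the low byte comes first in memory.
So at ascending addresses the bytes are E5 F4 67 DC 00 1E A0 7B.

E5 F4 67 DC 00 1E A0 7B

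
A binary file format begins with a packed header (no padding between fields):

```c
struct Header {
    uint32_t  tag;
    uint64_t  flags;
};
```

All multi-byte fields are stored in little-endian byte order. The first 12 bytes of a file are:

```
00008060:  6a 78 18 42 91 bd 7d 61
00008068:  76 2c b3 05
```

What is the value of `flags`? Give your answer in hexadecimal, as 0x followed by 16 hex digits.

0x05B32C76617DBD91

`flags` follows `tag` (4 bytes), so it starts at byte offset 4 and occupies 8 bytes.
Bytes at offsets 4..11: 91 BD 7D 61 76 2C B3 05.
Little-endian stores the least-significant byte at the lowest address.
Reassemble most-significant byte first: 05 B3 2C 76 61 7D BD 91 → 0x05B32C76617DBD91.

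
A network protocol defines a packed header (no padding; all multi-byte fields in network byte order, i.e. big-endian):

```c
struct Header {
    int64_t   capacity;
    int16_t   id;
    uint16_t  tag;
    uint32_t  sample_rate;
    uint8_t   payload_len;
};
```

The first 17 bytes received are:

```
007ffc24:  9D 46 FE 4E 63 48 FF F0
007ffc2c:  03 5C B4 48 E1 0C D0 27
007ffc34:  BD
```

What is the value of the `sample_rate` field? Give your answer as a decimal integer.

`sample_rate` follows `capacity` (8 B), `id` (2 B), `tag` (2 B), so it starts at offset 8 + 2 + 2 = 12 and occupies 4 bytes.
Bytes at offsets 12..15: E1 0C D0 27.
In big-endian order the high byte comes first in memory.
The bytes are already most-significant first: 0xE10CD027.
0xE10CD027 = 3775713319.

3775713319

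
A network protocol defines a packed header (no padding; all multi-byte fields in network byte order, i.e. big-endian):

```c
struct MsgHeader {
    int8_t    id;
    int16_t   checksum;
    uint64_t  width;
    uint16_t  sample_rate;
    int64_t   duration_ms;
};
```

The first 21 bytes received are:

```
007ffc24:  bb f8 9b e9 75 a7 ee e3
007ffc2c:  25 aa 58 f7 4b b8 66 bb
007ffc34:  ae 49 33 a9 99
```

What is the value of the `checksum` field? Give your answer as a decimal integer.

`checksum` follows `id` (1 byte), so it starts at byte offset 1 and occupies 2 bytes.
Bytes at offsets 1..2: F8 9B.
In big-endian order the high byte comes first in memory.
The bytes are already most-significant first: 0xF89B.
Top bit is set, so as a signed 16-bit value this is 0xF89B − 2^16 = -1893.

-1893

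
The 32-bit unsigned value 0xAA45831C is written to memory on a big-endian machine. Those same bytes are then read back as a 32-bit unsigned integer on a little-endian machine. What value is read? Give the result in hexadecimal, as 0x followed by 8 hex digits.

0x1C8345AA

Stored big-endian, the bytes at ascending addresses are AA 45 83 1C.
Read back as little-endian, the first byte is least significant, giving 0x1C8345AA.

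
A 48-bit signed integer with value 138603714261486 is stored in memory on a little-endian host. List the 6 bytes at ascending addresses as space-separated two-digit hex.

138603714261486 in hexadecimal, padded to 48 bits, is 0x7E0F312731EE.
Split into bytes (most-significant first): 7E 0F 31 27 31 EE.
Little-endian: lowest address holds the least-significant byte.
So at ascending addresses the bytes are EE 31 27 31 0F 7E.

EE 31 27 31 0F 7E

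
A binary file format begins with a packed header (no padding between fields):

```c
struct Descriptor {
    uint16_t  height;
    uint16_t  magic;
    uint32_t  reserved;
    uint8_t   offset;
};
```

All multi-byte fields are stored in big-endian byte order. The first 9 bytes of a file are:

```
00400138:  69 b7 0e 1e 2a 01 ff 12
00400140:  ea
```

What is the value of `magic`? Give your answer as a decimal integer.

3614

`magic` follows `height` (2 bytes), so it starts at byte offset 2 and occupies 2 bytes.
Bytes at offsets 2..3: 0E 1E.
Big-endian: lowest address holds the most-significant byte.
The bytes are already most-significant first: 0x0E1E.
0x0E1E = 3614.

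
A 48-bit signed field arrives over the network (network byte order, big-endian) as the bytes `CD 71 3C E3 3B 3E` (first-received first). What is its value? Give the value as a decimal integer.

-55588740187330

In big-endian order the high byte comes first in memory.
The bytes are already most-significant first: 0xCD713CE33B3E.
Top bit is set, so as a signed 48-bit value this is 0xCD713CE33B3E − 2^48 = -55588740187330.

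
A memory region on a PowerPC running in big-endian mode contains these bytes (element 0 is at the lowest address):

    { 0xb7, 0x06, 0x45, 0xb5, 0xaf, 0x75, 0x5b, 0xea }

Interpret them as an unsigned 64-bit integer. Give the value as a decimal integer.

In big-endian order the high byte comes first in memory.
The bytes are already most-significant first: 0xB70645B5AF755BEA.
0xB70645B5AF755BEA = 13188305205436177386.

13188305205436177386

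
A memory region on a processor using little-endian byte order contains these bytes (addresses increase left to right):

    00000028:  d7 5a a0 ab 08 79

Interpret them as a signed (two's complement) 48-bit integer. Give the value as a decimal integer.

133078146112215

Little-endian: lowest address holds the least-significant byte.
Reassemble most-significant byte first: 79 08 AB A0 5A D7 → 0x7908ABA05AD7.
0x7908ABA05AD7 = 133078146112215.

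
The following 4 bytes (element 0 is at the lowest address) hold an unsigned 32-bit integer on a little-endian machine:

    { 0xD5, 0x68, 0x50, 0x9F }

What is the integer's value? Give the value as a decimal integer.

In little-endian order the low byte comes first in memory.
Reassemble most-significant byte first: 9F 50 68 D5 → 0x9F5068D5.
0x9F5068D5 = 2672847061.

2672847061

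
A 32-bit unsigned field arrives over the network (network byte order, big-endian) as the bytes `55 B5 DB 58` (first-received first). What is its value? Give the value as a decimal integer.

1437981528

Big-endian: lowest address holds the most-significant byte.
The bytes are already most-significant first: 0x55B5DB58.
0x55B5DB58 = 1437981528.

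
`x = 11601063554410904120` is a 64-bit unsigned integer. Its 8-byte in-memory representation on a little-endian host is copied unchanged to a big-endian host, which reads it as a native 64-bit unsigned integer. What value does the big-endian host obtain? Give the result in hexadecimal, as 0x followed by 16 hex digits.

11601063554410904120 in 64-bit hexadecimal is 0xA0FF41D671647A38.
Stored little-endian, the bytes at ascending addresses are 38 7A 64 71 D6 41 FF A0.
Read back as big-endian, the last byte is least significant, giving 0x387A6471D641FFA0.

0x387A6471D641FFA0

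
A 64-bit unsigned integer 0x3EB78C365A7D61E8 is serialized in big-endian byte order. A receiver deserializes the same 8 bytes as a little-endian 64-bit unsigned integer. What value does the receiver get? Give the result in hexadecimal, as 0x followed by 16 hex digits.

0xE8617D5A368CB73E

Stored big-endian, the bytes at ascending addresses are 3E B7 8C 36 5A 7D 61 E8.
Read back as little-endian, the first byte is least significant, giving 0xE8617D5A368CB73E.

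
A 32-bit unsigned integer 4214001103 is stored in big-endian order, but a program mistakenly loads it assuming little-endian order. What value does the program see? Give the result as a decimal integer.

3482135803

4214001103 in 32-bit hexadecimal is 0xFB2C8DCF.
Stored big-endian, the bytes at ascending addresses are FB 2C 8D CF.
Read back as little-endian, the first byte is least significant, giving 0xCF8D2CFB.
0xCF8D2CFB = 3482135803.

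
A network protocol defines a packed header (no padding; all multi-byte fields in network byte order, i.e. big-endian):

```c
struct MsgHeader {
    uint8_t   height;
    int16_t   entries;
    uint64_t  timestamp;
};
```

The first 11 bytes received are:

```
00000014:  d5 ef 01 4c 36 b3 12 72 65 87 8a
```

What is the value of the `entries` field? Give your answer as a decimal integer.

-4351

`entries` follows `height` (1 byte), so it starts at byte offset 1 and occupies 2 bytes.
Bytes at offsets 1..2: EF 01.
Big-endian stores the most-significant byte at the lowest address.
The bytes are already most-significant first: 0xEF01.
Top bit is set, so as a signed 16-bit value this is 0xEF01 − 2^16 = -4351.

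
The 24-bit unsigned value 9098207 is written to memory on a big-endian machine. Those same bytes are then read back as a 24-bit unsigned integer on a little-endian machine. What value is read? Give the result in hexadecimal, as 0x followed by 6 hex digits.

9098207 in 24-bit hexadecimal is 0x8AD3DF.
Stored big-endian, the bytes at ascending addresses are 8A D3 DF.
Read back as little-endian, the first byte is least significant, giving 0xDFD38A.

0xDFD38A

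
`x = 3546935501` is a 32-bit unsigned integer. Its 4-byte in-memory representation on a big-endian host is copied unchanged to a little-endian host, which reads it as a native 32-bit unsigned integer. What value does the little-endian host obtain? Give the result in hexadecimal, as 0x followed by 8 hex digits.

3546935501 in 32-bit hexadecimal is 0xD369F0CD.
Stored big-endian, the bytes at ascending addresses are D3 69 F0 CD.
Read back as little-endian, the first byte is least significant, giving 0xCDF069D3.

0xCDF069D3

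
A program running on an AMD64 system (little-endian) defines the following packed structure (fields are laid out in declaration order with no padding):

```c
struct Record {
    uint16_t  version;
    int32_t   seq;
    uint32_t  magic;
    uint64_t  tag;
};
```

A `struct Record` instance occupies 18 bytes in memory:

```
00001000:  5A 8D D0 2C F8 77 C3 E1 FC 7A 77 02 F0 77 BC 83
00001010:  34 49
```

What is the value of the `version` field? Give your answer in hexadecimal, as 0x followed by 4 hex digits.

0x8D5A

`version` is the first field, at byte offset 0, occupying 2 bytes.
Bytes at offsets 0..1: 5A 8D.
Little-endian stores the least-significant byte at the lowest address.
Reassemble most-significant byte first: 8D 5A → 0x8D5A.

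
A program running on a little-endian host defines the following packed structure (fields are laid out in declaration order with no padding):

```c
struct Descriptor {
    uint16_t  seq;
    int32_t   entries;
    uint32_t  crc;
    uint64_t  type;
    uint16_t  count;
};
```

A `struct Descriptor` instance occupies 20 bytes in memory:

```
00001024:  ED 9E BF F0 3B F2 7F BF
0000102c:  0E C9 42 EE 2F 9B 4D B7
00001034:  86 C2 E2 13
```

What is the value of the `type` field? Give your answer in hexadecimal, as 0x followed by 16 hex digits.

0xC286B74D9B2FEE42

`type` follows `seq` (2 B), `entries` (4 B), `crc` (4 B), so it starts at offset 2 + 4 + 4 = 10 and occupies 8 bytes.
Bytes at offsets 10..17: 42 EE 2F 9B 4D B7 86 C2.
Little-endian stores the least-significant byte at the lowest address.
Reassemble most-significant byte first: C2 86 B7 4D 9B 2F EE 42 → 0xC286B74D9B2FEE42.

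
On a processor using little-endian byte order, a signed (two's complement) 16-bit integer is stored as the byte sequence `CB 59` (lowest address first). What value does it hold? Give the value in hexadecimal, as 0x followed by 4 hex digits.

Little-endian: lowest address holds the least-significant byte.
Reassemble most-significant byte first: 59 CB → 0x59CB.

0x59CB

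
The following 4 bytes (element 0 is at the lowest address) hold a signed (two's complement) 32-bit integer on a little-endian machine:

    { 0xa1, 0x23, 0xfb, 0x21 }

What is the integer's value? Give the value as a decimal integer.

Little-endian stores the least-significant byte at the lowest address.
Reassemble most-significant byte first: 21 FB 23 A1 → 0x21FB23A1.
0x21FB23A1 = 570106785.

570106785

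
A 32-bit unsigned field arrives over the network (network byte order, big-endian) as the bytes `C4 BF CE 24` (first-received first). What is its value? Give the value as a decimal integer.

3300904484

In big-endian order the high byte comes first in memory.
The bytes are already most-significant first: 0xC4BFCE24.
0xC4BFCE24 = 3300904484.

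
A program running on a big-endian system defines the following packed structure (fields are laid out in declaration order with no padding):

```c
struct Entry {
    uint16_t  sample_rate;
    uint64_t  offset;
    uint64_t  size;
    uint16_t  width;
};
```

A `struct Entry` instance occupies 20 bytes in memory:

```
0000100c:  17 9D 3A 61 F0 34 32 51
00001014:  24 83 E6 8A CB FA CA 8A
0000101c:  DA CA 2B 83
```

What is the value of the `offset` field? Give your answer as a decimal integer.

4206907633913898115

`offset` follows `sample_rate` (2 bytes), so it starts at byte offset 2 and occupies 8 bytes.
Bytes at offsets 2..9: 3A 61 F0 34 32 51 24 83.
In big-endian order the high byte comes first in memory.
The bytes are already most-significant first: 0x3A61F03432512483.
0x3A61F03432512483 = 4206907633913898115.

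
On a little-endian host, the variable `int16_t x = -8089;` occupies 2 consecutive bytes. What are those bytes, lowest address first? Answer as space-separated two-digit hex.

Two's complement of -8089 in 16 bits: 8089 = 0x1F99; invert → 0xE066; add 1 → 0xE067.
Split into bytes (most-significant first): E0 67.
Little-endian: lowest address holds the least-significant byte.
So at ascending addresses the bytes are 67 E0.

67 E0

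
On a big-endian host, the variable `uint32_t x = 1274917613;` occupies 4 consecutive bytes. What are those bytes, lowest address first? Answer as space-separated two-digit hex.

1274917613 in hexadecimal, padded to 32 bits, is 0x4BFDB2ED.
Split into bytes (most-significant first): 4B FD B2 ED.
Big-endian stores the most-significant byte at the lowest address.
So the memory order matches the most-significant-first order: 4B FD B2 ED.

4B FD B2 ED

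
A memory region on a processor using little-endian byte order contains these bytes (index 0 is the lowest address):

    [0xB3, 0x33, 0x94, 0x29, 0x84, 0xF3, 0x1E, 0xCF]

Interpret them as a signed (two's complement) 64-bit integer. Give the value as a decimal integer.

In little-endian order the low byte comes first in memory.
Reassemble most-significant byte first: CF 1E F3 84 29 94 33 B3 → 0xCF1EF384299433B3.
Top bit is set, so as a signed 64-bit value this is 0xCF1EF384299433B3 − 2^64 = -3522110109598338125.

-3522110109598338125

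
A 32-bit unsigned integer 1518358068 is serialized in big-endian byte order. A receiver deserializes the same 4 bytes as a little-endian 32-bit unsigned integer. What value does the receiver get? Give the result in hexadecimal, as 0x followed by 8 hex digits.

0x344E805A

1518358068 in 32-bit hexadecimal is 0x5A804E34.
Stored big-endian, the bytes at ascending addresses are 5A 80 4E 34.
Read back as little-endian, the first byte is least significant, giving 0x344E805A.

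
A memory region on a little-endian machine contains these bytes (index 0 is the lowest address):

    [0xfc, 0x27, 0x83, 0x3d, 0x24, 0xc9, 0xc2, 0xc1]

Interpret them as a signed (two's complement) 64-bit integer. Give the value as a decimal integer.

In little-endian order the low byte comes first in memory.
Reassemble most-significant byte first: C1 C2 C9 24 3D 83 27 FC → 0xC1C2C9243D8327FC.
Top bit is set, so as a signed 64-bit value this is 0xC1C2C9243D8327FC − 2^64 = -4484801121419581444.

-4484801121419581444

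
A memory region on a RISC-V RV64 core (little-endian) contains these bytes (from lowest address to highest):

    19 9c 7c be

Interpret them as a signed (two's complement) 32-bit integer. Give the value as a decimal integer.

-1099129831

Little-endian stores the least-significant byte at the lowest address.
Reassemble most-significant byte first: BE 7C 9C 19 → 0xBE7C9C19.
Top bit is set, so as a signed 32-bit value this is 0xBE7C9C19 − 2^32 = -1099129831.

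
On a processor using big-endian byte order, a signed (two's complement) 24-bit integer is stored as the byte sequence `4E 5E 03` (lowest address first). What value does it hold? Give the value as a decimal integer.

Big-endian stores the most-significant byte at the lowest address.
The bytes are already most-significant first: 0x4E5E03.
0x4E5E03 = 5135875.

5135875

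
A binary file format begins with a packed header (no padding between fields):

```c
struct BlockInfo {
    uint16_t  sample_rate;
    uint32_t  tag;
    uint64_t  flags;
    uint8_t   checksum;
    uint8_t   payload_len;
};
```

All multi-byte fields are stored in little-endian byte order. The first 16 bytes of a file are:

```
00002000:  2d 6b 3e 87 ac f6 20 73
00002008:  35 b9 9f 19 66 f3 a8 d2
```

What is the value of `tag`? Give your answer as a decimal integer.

4138501950

`tag` follows `sample_rate` (2 bytes), so it starts at byte offset 2 and occupies 4 bytes.
Bytes at offsets 2..5: 3E 87 AC F6.
Little-endian: lowest address holds the least-significant byte.
Reassemble most-significant byte first: F6 AC 87 3E → 0xF6AC873E.
0xF6AC873E = 4138501950.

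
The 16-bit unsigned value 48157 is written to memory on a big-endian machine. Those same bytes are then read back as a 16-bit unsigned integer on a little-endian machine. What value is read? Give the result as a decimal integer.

48157 in 16-bit hexadecimal is 0xBC1D.
Stored big-endian, the bytes at ascending addresses are BC 1D.
Read back as little-endian, the first byte is least significant, giving 0x1DBC.
0x1DBC = 7612.

7612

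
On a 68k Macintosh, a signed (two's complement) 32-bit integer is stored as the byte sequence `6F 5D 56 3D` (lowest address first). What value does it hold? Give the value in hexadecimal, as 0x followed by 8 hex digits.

0x6F5D563D

In big-endian order the high byte comes first in memory.
The bytes are already most-significant first: 0x6F5D563D.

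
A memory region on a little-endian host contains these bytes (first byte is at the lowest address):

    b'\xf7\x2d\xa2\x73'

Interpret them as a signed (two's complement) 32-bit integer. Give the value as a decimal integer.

1940008439

In little-endian order the low byte comes first in memory.
Reassemble most-significant byte first: 73 A2 2D F7 → 0x73A22DF7.
0x73A22DF7 = 1940008439.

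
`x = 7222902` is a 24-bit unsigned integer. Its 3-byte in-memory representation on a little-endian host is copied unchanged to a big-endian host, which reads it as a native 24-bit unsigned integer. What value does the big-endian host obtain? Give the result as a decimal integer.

7747182

7222902 in 24-bit hexadecimal is 0x6E3676.
Stored little-endian, the bytes at ascending addresses are 76 36 6E.
Read back as big-endian, the last byte is least significant, giving 0x76366E.
0x76366E = 7747182.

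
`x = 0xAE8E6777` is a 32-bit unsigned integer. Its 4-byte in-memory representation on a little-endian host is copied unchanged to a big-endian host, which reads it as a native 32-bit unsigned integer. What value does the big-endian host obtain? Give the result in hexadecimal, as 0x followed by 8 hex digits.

0x77678EAE

Stored little-endian, the bytes at ascending addresses are 77 67 8E AE.
Read back as big-endian, the last byte is least significant, giving 0x77678EAE.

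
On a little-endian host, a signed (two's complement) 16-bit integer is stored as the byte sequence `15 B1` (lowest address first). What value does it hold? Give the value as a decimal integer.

-20203

In little-endian order the low byte comes first in memory.
Reassemble most-significant byte first: B1 15 → 0xB115.
Top bit is set, so as a signed 16-bit value this is 0xB115 − 2^16 = -20203.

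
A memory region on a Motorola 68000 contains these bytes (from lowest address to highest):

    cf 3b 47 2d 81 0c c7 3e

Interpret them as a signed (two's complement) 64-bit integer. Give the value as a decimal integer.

Big-endian: lowest address holds the most-significant byte.
The bytes are already most-significant first: 0xCF3B472D810CC73E.
Top bit is set, so as a signed 64-bit value this is 0xCF3B472D810CC73E − 2^64 = -3514136823468341442.

-3514136823468341442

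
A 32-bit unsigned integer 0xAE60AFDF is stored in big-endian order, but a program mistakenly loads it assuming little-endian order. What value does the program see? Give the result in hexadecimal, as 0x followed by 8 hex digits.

Stored big-endian, the bytes at ascending addresses are AE 60 AF DF.
Read back as little-endian, the first byte is least significant, giving 0xDFAF60AE.

0xDFAF60AE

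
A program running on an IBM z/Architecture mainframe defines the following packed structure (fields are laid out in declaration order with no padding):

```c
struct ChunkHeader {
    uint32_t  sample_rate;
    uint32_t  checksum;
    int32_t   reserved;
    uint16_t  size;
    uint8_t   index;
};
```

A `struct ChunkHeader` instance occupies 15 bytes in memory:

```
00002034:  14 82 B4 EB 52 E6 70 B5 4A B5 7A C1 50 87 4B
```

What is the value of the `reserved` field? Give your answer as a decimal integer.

1253407425

`reserved` follows `sample_rate` (4 B), `checksum` (4 B), so it starts at offset 4 + 4 = 8 and occupies 4 bytes.
Bytes at offsets 8..11: 4A B5 7A C1.
In big-endian order the high byte comes first in memory.
The bytes are already most-significant first: 0x4AB57AC1.
0x4AB57AC1 = 1253407425.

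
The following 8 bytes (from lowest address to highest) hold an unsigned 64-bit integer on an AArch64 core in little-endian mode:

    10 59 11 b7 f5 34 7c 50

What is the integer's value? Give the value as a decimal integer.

Little-endian: lowest address holds the least-significant byte.
Reassemble most-significant byte first: 50 7C 34 F5 B7 11 59 10 → 0x507C34F5B7115910.
0x507C34F5B7115910 = 5799568650089355536.

5799568650089355536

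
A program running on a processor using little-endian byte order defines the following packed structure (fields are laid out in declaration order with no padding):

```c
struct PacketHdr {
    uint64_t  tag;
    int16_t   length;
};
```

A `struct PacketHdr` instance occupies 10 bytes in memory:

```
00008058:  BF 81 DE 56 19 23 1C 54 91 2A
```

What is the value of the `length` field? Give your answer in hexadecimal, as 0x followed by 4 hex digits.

`length` follows `tag` (8 bytes), so it starts at byte offset 8 and occupies 2 bytes.
Bytes at offsets 8..9: 91 2A.
Little-endian: lowest address holds the least-significant byte.
Reassemble most-significant byte first: 2A 91 → 0x2A91.

0x2A91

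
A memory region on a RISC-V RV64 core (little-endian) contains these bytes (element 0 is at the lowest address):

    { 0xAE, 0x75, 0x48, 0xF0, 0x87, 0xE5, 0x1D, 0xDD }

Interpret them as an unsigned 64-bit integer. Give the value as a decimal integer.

In little-endian order the low byte comes first in memory.
Reassemble most-significant byte first: DD 1D E5 87 F0 48 75 AE → 0xDD1DE587F04875AE.
0xDD1DE587F04875AE = 15933143428721309102.

15933143428721309102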